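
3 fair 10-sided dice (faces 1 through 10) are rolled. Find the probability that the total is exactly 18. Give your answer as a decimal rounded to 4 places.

There are 10^3 = 1000 equally likely outcomes.
The number of ordered 3-tuples from {1,…,10} summing to 18 is 73.
P(sum = 18) = 73/1000 ≈ 0.0730.

0.0730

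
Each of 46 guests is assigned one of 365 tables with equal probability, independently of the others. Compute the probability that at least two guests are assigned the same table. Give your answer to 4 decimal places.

It's easier to compute the probability that all 46 are distinct.
P(all distinct) = 365/365 · 364/365 · ··· · 320/365 ≈ 0.0517.
So the probability of at least one match is 1 − 0.0517 = 0.9483.

0.9483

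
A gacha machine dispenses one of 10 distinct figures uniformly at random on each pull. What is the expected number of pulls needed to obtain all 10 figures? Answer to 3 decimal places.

After i distinct types are collected, each trial gives a new one with probability (10−i)/10, so the expected wait for the next new type is 10/(10−i).
E = 10/10 + 10/9 + 10/8 + 10/7 + 10/6 + 10/5 + 10/4 + 10/3 + 10/2 + 10/1 = 7381/252 ≈ 29.290.

29.290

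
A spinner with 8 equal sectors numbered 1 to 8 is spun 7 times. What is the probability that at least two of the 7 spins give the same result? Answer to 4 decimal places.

0.9808

P(all 7 different) = 8/8 · 7/8 · ··· · 2/8 ≈ 0.0192.
P(at least two equal) = 1 − 0.0192 = 0.9808.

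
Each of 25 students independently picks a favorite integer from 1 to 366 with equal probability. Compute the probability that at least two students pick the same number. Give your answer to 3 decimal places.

0.568

It's easier to compute the probability that all 25 are distinct.
P(all distinct) = 366/366 · 365/366 · ··· · 342/366 ≈ 0.432.
So the probability of at least one match is 1 − 0.432 = 0.568.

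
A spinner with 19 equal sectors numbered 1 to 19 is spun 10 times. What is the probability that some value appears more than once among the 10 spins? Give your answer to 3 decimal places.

0.945

P(all 10 different) = 19/19 · 18/19 · ··· · 10/19 ≈ 0.055.
P(at least two equal) = 1 − 0.055 = 0.945.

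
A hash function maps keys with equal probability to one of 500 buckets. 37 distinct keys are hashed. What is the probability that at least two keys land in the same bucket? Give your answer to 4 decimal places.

0.7448

It's easier to compute the probability that all 37 are distinct.
P(all distinct) = 500/500 · 499/500 · ··· · 464/500 ≈ 0.2552.
So the probability of at least one match is 1 − 0.2552 = 0.7448.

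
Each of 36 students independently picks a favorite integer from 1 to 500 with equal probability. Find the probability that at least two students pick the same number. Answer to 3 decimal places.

0.725

It's easier to compute the probability that all 36 are distinct.
P(all distinct) = 500/500 · 499/500 · ··· · 465/500 ≈ 0.275.
So the probability of at least one match is 1 − 0.275 = 0.725.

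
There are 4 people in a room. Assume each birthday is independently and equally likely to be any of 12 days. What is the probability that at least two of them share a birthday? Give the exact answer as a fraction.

41/96

It's easier to compute the probability that all 4 are distinct.
P(all distinct) = 12/12 · 11/12 · ··· · 9/12 = 55/96.
So the probability of at least one match is 1 − 55/96 = 41/96.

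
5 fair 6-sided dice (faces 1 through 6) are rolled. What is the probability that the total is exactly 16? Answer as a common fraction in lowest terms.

245/2592

There are 6^5 = 7776 equally likely outcomes.
The number of ordered 5-tuples from {1,…,6} summing to 16 is 735.
P(sum = 16) = 735/7776 = 245/2592.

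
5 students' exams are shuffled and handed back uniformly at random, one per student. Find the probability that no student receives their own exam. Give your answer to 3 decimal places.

This is the derangement probability: permutations of 5 with no fixed point.
D(5) = 5! · (1 − 1/1! + 1/2! − ··· + (−1)^5/5!) = 44.
P = 44/120 = 11/30 ≈ 0.367.

0.367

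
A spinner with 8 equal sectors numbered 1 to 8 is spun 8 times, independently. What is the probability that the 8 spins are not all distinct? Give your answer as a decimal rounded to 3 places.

0.998

P(all 8 different) = 8/8 · 7/8 · ··· · 1/8 ≈ 0.002.
P(at least two equal) = 1 − 0.002 = 0.998.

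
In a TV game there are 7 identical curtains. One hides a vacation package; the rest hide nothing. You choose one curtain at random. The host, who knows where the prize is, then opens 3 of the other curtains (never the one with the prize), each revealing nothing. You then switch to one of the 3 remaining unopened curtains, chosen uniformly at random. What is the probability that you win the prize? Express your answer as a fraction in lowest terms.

2/7

Your original curtain holds the prize with probability 1/7, so the other 6 collectively hold it with probability 6/7.
The host can always find 3 empty curtains to open, so the reveals don't change that 6/7; it is now spread over the 3 remaining unopened curtains.
P(win by switching) = (6/7) · (1/3) = 2/7.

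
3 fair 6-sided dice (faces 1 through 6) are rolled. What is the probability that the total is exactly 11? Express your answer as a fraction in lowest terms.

1/8

There are 6^3 = 216 equally likely outcomes.
The number of ordered 3-tuples from {1,…,6} summing to 11 is 27.
P(sum = 11) = 27/216 = 1/8.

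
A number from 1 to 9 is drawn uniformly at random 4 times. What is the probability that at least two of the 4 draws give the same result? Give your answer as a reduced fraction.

131/243

P(all 4 different) = 9/9 · 8/9 · ··· · 6/9 = 112/243.
P(at least two equal) = 1 − 112/243 = 131/243.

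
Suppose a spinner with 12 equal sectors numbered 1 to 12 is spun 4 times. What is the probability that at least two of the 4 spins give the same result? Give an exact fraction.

41/96

P(all 4 different) = 12/12 · 11/12 · ··· · 9/12 = 55/96.
P(at least two equal) = 1 − 55/96 = 41/96.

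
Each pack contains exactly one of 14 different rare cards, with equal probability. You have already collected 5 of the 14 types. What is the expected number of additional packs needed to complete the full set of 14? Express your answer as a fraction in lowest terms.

Starting from 5 distinct types, each trial gives a new one with probability (14−i)/14 when i types are held, so the wait for the next new type is 14/(14−i).
E = 14/9 + 14/8 + 14/7 + 14/6 + 14/5 + 14/4 + 14/3 + 14/2 + 14/1 = 7129/180.

7129/180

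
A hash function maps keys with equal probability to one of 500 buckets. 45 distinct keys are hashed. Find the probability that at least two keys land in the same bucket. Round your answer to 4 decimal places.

It's easier to compute the probability that all 45 are distinct.
P(all distinct) = 500/500 · 499/500 · ··· · 456/500 ≈ 0.1298.
So the probability of at least one match is 1 − 0.1298 = 0.8702.

0.8702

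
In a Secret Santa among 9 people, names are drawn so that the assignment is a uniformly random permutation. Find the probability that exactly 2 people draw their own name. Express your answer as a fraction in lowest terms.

103/560

Choose which 2 of the 9 are fixed: C(9,2) = 36 ways.
The remaining 7 must have no fixed point: D(7) = 1854.
P = 36·1854/362880 = 103/560.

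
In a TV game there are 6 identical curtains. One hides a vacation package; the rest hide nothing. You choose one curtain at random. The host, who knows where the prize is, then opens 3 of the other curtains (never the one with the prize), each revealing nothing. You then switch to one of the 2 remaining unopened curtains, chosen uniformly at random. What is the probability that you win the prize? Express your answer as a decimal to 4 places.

0.4167

Your original curtain holds the prize with probability 1/6, so the other 5 collectively hold it with probability 5/6.
The host can always find 3 empty curtains to open, so the reveals don't change that 5/6; it is now spread over the 2 remaining unopened curtains.
P(win by switching) = (5/6) · (1/2) = 5/12 ≈ 0.4167.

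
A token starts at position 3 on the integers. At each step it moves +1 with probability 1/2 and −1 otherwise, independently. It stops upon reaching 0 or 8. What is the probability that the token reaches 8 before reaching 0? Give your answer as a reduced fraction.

3/8

With a fair step, P(i) = ½P(i−1) + ½P(i+1) with P(0)=0, P(8)=1 has the linear solution P(i) = i/8.
P(3) = 3/8.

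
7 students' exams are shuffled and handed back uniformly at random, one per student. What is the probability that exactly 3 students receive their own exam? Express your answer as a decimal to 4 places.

0.0625

Choose which 3 of the 7 are fixed: C(7,3) = 35 ways.
The remaining 4 must have no fixed point: D(4) = 9.
P = 35·9/5040 = 1/16 ≈ 0.0625.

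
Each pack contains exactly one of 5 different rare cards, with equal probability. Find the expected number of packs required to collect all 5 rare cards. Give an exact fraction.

After i distinct types are collected, each trial gives a new one with probability (5−i)/5, so the expected wait for the next new type is 5/(5−i).
E = 5/5 + 5/4 + 5/3 + 5/2 + 5/1 = 137/12.

137/12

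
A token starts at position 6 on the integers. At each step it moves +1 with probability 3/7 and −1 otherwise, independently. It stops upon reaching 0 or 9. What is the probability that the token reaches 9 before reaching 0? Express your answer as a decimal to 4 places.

Let r = q/p = (4/7)/(3/7) = 4/3. The recurrence P(i) = p·P(i+1) + q·P(i−1) with P(0)=0, P(9)=1 gives P(i) = (1 − r^i)/(1 − r^9).
P(6) = (1 − (4/3)^6) / (1 − (4/3)^9) = 2457/6553 ≈ 0.3749.

0.3749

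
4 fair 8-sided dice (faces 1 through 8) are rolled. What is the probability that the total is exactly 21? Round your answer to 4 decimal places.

0.0693

There are 8^4 = 4096 equally likely outcomes.
The number of ordered 4-tuples from {1,…,8} summing to 21 is 284.
P(sum = 21) = 284/4096 = 71/1024 ≈ 0.0693.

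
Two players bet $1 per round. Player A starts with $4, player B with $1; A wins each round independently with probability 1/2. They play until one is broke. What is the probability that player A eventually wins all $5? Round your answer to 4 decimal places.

0.8000

With a fair step, P(i) = ½P(i−1) + ½P(i+1) with P(0)=0, P(5)=1 has the linear solution P(i) = i/5.
P(4) = 4/5 ≈ 0.8000.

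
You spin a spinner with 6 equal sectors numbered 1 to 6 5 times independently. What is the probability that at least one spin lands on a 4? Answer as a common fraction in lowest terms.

P(no spin lands on a 4) = (5/6)^5 = 3125/7776.
P(at least one) = 1 − 3125/7776 = 4651/7776.

4651/7776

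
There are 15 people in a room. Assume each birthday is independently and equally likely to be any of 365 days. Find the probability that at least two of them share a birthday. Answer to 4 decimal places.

It's easier to compute the probability that all 15 are distinct.
P(all distinct) = 365/365 · 364/365 · ··· · 351/365 ≈ 0.7471.
So the probability of at least one match is 1 − 0.7471 = 0.2529.

0.2529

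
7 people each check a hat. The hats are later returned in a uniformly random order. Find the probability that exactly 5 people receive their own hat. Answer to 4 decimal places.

Choose which 5 of the 7 are fixed: C(7,5) = 21 ways.
The remaining 2 must have no fixed point: D(2) = 1.
P = 21·1/5040 = 1/240 ≈ 0.0042.

0.0042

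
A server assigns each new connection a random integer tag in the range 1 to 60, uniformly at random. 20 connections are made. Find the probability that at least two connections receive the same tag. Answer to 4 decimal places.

It's easier to compute the probability that all 20 are distinct.
P(all distinct) = 60/60 · 59/60 · ··· · 41/60 ≈ 0.0279.
So the probability of at least one match is 1 − 0.0279 = 0.9721.

0.9721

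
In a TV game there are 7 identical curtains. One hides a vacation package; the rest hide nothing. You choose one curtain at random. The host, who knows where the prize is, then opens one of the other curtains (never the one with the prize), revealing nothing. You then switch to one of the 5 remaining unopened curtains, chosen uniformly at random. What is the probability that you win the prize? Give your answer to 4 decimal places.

Your original curtain holds the prize with probability 1/7, so the other 6 collectively hold it with probability 6/7.
The host can always find an empty curtain to open, so this doesn't change that 6/7; it is now spread over the 5 remaining unopened curtains.
P(win by switching) = (6/7) · (1/5) = 6/35 ≈ 0.1714.

0.1714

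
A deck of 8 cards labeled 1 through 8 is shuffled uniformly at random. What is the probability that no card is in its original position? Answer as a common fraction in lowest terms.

This is the derangement probability: permutations of 8 with no fixed point.
D(8) = 8! · (1 − 1/1! + 1/2! − ··· + (−1)^8/8!) = 14833.
P = 14833/40320 = 2119/5760.

2119/5760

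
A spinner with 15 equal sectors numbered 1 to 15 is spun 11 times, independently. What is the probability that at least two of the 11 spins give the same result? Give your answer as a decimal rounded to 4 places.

0.9937

P(all 11 different) = 15/15 · 14/15 · ··· · 5/15 ≈ 0.0063.
P(at least two equal) = 1 − 0.0063 = 0.9937.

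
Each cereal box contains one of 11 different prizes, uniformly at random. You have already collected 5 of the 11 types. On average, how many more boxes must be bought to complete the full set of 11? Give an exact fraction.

Starting from 5 distinct types, each trial gives a new one with probability (11−i)/11 when i types are held, so the wait for the next new type is 11/(11−i).
E = 11/6 + 11/5 + 11/4 + 11/3 + 11/2 + 11/1 = 539/20.

539/20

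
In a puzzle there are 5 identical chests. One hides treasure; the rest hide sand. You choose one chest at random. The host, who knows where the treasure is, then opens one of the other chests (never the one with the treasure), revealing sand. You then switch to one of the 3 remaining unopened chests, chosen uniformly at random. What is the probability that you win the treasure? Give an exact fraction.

4/15

Your original chest holds the treasure with probability 1/5, so the other 4 collectively hold it with probability 4/5.
The host can always find an empty chest to open, so this doesn't change that 4/5; it is now spread over the 3 remaining unopened chests.
P(win by switching) = (4/5) · (1/3) = 4/15.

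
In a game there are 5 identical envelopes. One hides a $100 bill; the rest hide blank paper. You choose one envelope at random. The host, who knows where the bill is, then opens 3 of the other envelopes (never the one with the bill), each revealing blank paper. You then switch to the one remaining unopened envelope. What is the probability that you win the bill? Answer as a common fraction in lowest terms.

4/5

Your original envelope holds the bill with probability 1/5, so the other 4 collectively hold it with probability 4/5.
The host can always find 3 empty envelopes to open, so the reveals don't change that 4/5; it is now spread over the 1 remaining unopened envelope.
P(win by switching) = (4/5) · (1/1) = 4/5.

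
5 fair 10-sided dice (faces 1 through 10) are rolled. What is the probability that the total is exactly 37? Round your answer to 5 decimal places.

There are 10^5 = 100000 equally likely outcomes.
The number of ordered 5-tuples from {1,…,10} summing to 37 is 2205.
P(sum = 37) = 2205/100000 = 441/20000 ≈ 0.02205.

0.02205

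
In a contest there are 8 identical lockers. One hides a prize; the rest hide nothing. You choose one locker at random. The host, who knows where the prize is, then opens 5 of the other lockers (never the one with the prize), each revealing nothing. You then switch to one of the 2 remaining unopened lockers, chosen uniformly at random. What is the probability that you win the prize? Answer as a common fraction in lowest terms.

7/16

Your original locker holds the prize with probability 1/8, so the other 7 collectively hold it with probability 7/8.
The host can always find 5 empty lockers to open, so the reveals don't change that 7/8; it is now spread over the 2 remaining unopened lockers.
P(win by switching) = (7/8) · (1/2) = 7/16.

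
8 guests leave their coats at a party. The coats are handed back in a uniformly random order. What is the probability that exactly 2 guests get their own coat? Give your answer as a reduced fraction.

Choose which 2 of the 8 are fixed: C(8,2) = 28 ways.
The remaining 6 must have no fixed point: D(6) = 265.
P = 28·265/40320 = 53/288.

53/288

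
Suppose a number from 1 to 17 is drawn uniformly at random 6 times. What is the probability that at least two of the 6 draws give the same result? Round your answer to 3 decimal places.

0.631

P(all 6 different) = 17/17 · 16/17 · ··· · 12/17 ≈ 0.369.
P(at least two equal) = 1 − 0.369 = 0.631.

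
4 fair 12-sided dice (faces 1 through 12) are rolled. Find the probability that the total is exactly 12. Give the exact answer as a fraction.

There are 12^4 = 20736 equally likely outcomes.
The number of ordered 4-tuples from {1,…,12} summing to 12 is 165.
P(sum = 12) = 165/20736 = 55/6912.

55/6912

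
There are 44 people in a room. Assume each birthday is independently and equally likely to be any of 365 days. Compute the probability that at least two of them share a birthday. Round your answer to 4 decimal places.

0.9329

It's easier to compute the probability that all 44 are distinct.
P(all distinct) = 365/365 · 364/365 · ··· · 322/365 ≈ 0.0671.
So the probability of at least one match is 1 − 0.0671 = 0.9329.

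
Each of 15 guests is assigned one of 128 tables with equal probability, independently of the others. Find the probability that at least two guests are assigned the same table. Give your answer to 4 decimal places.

0.5739

It's easier to compute the probability that all 15 are distinct.
P(all distinct) = 128/128 · 127/128 · ··· · 114/128 ≈ 0.4261.
So the probability of at least one match is 1 − 0.4261 = 0.5739.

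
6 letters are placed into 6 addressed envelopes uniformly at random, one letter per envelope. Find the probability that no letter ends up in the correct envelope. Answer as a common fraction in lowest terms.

This is the derangement probability: permutations of 6 with no fixed point.
D(6) = 6! · (1 − 1/1! + 1/2! − ··· + (−1)^6/6!) = 265.
P = 265/720 = 53/144.

53/144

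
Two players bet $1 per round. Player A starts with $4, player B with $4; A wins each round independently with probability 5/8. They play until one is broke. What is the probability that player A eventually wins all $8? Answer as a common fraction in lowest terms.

Let r = q/p = (3/8)/(5/8) = 3/5. The recurrence P(i) = p·P(i+1) + q·P(i−1) with P(0)=0, P(8)=1 gives P(i) = (1 − r^i)/(1 − r^8).
P(4) = (1 − (3/5)^4) / (1 − (3/5)^8) = 625/706.

625/706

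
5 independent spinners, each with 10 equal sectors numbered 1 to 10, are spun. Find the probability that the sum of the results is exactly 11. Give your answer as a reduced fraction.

There are 10^5 = 100000 equally likely outcomes.
The number of ordered 5-tuples from {1,…,10} summing to 11 is 210.
P(sum = 11) = 210/100000 = 21/10000.

21/10000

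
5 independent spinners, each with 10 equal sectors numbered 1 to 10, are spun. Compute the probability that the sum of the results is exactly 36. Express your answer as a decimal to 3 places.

There are 10^5 = 100000 equally likely outcomes.
The number of ordered 5-tuples from {1,…,10} summing to 36 is 2710.
P(sum = 36) = 2710/100000 = 271/10000 ≈ 0.027.

0.027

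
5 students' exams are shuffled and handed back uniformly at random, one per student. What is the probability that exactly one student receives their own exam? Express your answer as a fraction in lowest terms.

3/8

Choose which one is fixed: C(5,1) = 5 ways.
The remaining 4 must have no fixed point: D(4) = 9.
P = 5·9/120 = 3/8.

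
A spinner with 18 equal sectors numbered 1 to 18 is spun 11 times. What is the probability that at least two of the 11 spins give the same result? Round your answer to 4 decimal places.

P(all 11 different) = 18/18 · 17/18 · ··· · 8/18 ≈ 0.0198.
P(at least two equal) = 1 − 0.0198 = 0.9802.

0.9802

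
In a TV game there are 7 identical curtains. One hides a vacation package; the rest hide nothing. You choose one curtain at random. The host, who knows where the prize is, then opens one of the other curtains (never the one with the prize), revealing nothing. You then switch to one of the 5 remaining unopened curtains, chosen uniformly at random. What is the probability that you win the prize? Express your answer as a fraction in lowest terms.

6/35

Your original curtain holds the prize with probability 1/7, so the other 6 collectively hold it with probability 6/7.
The host can always find an empty curtain to open, so this doesn't change that 6/7; it is now spread over the 5 remaining unopened curtains.
P(win by switching) = (6/7) · (1/5) = 6/35.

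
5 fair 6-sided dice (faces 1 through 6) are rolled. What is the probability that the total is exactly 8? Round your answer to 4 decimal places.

There are 6^5 = 7776 equally likely outcomes.
The number of ordered 5-tuples from {1,…,6} summing to 8 is 35.
P(sum = 8) = 35/7776 ≈ 0.0045.

0.0045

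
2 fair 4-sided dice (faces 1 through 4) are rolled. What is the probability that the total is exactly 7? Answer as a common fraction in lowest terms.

There are 4^2 = 16 equally likely outcomes.
The number of ordered 2-tuples from {1,…,4} summing to 7 is 2.
P(sum = 7) = 2/16 = 1/8.

1/8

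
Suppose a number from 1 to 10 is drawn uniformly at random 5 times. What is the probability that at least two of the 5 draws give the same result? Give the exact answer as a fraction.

P(all 5 different) = 10/10 · 9/10 · ··· · 6/10 = 189/625.
P(at least two equal) = 1 − 189/625 = 436/625.

436/625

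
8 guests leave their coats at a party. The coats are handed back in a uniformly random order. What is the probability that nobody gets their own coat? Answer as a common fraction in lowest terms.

2119/5760

This is the derangement probability: permutations of 8 with no fixed point.
D(8) = 8! · (1 − 1/1! + 1/2! − ··· + (−1)^8/8!) = 14833.
P = 14833/40320 = 2119/5760.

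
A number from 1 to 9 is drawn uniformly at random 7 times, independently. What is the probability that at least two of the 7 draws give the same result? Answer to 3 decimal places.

0.962

P(all 7 different) = 9/9 · 8/9 · ··· · 3/9 ≈ 0.038.
P(at least two equal) = 1 − 0.038 = 0.962.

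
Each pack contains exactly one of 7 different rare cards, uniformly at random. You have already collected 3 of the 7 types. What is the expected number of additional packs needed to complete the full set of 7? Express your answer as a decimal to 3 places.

Starting from 3 distinct types, each trial gives a new one with probability (7−i)/7 when i types are held, so the wait for the next new type is 7/(7−i).
E = 7/4 + 7/3 + 7/2 + 7/1 = 175/12 ≈ 14.583.

14.583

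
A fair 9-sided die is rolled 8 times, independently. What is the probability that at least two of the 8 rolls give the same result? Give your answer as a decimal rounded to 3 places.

P(all 8 different) = 9/9 · 8/9 · ··· · 2/9 ≈ 0.008.
P(at least two equal) = 1 − 0.008 = 0.992.

0.992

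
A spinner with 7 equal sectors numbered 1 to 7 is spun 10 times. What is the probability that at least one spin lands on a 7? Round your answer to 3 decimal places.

0.786

P(no spin lands on a 7) = (6/7)^10 ≈ 0.214.
P(at least one) = 1 − 0.214 = 0.786.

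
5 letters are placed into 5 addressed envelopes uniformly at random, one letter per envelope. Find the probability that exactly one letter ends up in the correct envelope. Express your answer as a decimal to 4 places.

Choose which one is fixed: C(5,1) = 5 ways.
The remaining 4 must have no fixed point: D(4) = 9.
P = 5·9/120 = 3/8 ≈ 0.3750.

0.3750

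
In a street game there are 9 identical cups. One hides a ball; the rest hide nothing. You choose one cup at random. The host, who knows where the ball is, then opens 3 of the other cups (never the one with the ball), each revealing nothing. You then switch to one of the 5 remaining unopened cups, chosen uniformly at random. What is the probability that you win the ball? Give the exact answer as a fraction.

8/45

Your original cup holds the ball with probability 1/9, so the other 8 collectively hold it with probability 8/9.
The host can always find 3 empty cups to open, so the reveals don't change that 8/9; it is now spread over the 5 remaining unopened cups.
P(win by switching) = (8/9) · (1/5) = 8/45.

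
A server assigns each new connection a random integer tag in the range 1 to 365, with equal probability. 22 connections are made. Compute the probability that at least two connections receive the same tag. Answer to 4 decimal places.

0.4757

It's easier to compute the probability that all 22 are distinct.
P(all distinct) = 365/365 · 364/365 · ··· · 344/365 ≈ 0.5243.
So the probability of at least one match is 1 − 0.5243 = 0.4757.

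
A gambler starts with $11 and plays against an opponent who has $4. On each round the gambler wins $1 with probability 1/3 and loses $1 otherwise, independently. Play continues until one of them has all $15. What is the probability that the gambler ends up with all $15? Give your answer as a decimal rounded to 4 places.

Let r = q/p = (2/3)/(1/3) = 2. The recurrence P(i) = p·P(i+1) + q·P(i−1) with P(0)=0, P(15)=1 gives P(i) = (1 − r^i)/(1 − r^15).
P(11) = (1 − (2)^11) / (1 − (2)^15) = 2047/32767 ≈ 0.0625.

0.0625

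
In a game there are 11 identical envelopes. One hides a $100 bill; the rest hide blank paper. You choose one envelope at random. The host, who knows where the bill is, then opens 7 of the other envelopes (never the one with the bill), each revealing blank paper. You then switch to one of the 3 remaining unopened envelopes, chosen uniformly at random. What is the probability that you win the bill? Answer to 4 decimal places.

0.3030

Your original envelope holds the bill with probability 1/11, so the other 10 collectively hold it with probability 10/11.
The host can always find 7 empty envelopes to open, so the reveals don't change that 10/11; it is now spread over the 3 remaining unopened envelopes.
P(win by switching) = (10/11) · (1/3) = 10/33 ≈ 0.3030.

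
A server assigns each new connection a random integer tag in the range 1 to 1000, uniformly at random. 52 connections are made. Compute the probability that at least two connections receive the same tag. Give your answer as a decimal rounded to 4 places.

0.7406

It's easier to compute the probability that all 52 are distinct.
P(all distinct) = 1000/1000 · 999/1000 · ··· · 949/1000 ≈ 0.2594.
So the probability of at least one match is 1 − 0.2594 = 0.7406.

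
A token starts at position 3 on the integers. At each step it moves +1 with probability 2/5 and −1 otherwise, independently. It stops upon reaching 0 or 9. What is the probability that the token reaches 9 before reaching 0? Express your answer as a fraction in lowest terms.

Let r = q/p = (3/5)/(2/5) = 3/2. The recurrence P(i) = p·P(i+1) + q·P(i−1) with P(0)=0, P(9)=1 gives P(i) = (1 − r^i)/(1 − r^9).
P(3) = (1 − (3/2)^3) / (1 − (3/2)^9) = 64/1009.

64/1009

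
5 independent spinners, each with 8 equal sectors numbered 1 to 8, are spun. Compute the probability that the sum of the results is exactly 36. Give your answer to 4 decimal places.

There are 8^5 = 32768 equally likely outcomes.
The number of ordered 5-tuples from {1,…,8} summing to 36 is 70.
P(sum = 36) = 70/32768 = 35/16384 ≈ 0.0021.

0.0021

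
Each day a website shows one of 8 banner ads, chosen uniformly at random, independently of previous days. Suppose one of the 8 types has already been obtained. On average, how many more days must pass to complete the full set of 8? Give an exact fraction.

726/35

Starting from 1 distinct type, each trial gives a new one with probability (8−i)/8 when i types are held, so the wait for the next new type is 8/(8−i).
E = 8/7 + 8/6 + 8/5 + 8/4 + 8/3 + 8/2 + 8/1 = 726/35.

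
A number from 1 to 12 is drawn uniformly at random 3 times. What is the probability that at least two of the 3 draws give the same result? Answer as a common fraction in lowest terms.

P(all 3 different) = 12/12 · 11/12 · ··· · 10/12 = 55/72.
P(at least two equal) = 1 − 55/72 = 17/72.

17/72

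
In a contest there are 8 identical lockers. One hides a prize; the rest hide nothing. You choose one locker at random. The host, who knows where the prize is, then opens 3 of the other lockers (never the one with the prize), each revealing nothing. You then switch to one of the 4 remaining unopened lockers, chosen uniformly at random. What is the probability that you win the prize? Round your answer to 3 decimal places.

Your original locker holds the prize with probability 1/8, so the other 7 collectively hold it with probability 7/8.
The host can always find 3 empty lockers to open, so the reveals don't change that 7/8; it is now spread over the 4 remaining unopened lockers.
P(win by switching) = (7/8) · (1/4) = 7/32 ≈ 0.219.

0.219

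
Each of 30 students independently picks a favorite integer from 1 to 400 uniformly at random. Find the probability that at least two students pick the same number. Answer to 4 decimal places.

0.6722

It's easier to compute the probability that all 30 are distinct.
P(all distinct) = 400/400 · 399/400 · ··· · 371/400 ≈ 0.3278.
So the probability of at least one match is 1 − 0.3278 = 0.6722.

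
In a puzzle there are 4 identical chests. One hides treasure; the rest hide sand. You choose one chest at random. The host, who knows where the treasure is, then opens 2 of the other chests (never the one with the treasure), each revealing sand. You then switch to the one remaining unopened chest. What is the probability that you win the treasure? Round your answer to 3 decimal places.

Your original chest holds the treasure with probability 1/4, so the other 3 collectively hold it with probability 3/4.
The host can always find 2 empty chests to open, so the reveals don't change that 3/4; it is now spread over the 1 remaining unopened chest.
P(win by switching) = (3/4) · (1/1) = 3/4 ≈ 0.750.

0.750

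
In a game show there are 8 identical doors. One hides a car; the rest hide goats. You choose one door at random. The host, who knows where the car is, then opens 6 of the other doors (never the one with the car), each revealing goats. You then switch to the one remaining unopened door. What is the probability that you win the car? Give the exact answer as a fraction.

7/8

Your original door holds the car with probability 1/8, so the other 7 collectively hold it with probability 7/8.
The host can always find 6 empty doors to open, so the reveals don't change that 7/8; it is now spread over the 1 remaining unopened door.
P(win by switching) = (7/8) · (1/1) = 7/8.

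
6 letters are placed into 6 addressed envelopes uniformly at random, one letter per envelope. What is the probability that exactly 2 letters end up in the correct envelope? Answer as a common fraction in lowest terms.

Choose which 2 of the 6 are fixed: C(6,2) = 15 ways.
The remaining 4 must have no fixed point: D(4) = 9.
P = 15·9/720 = 3/16.

3/16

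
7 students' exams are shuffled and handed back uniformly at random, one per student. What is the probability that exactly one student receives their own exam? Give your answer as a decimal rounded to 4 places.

Choose which one is fixed: C(7,1) = 7 ways.
The remaining 6 must have no fixed point: D(6) = 265.
P = 7·265/5040 = 53/144 ≈ 0.3681.

0.3681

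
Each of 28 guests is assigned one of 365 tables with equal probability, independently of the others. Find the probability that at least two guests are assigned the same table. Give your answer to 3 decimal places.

0.654

It's easier to compute the probability that all 28 are distinct.
P(all distinct) = 365/365 · 364/365 · ··· · 338/365 ≈ 0.346.
So the probability of at least one match is 1 − 0.346 = 0.654.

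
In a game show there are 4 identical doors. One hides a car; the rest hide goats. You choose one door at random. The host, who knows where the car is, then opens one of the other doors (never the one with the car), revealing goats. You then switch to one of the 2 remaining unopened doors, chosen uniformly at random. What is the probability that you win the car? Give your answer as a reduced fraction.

Your original door holds the car with probability 1/4, so the other 3 collectively hold it with probability 3/4.
The host can always find an empty door to open, so this doesn't change that 3/4; it is now spread over the 2 remaining unopened doors.
P(win by switching) = (3/4) · (1/2) = 3/8.

3/8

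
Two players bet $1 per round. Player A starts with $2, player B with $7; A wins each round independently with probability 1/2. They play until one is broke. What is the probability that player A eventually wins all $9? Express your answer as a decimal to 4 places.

0.2222

With a fair step, P(i) = ½P(i−1) + ½P(i+1) with P(0)=0, P(9)=1 has the linear solution P(i) = i/9.
P(2) = 2/9 ≈ 0.2222.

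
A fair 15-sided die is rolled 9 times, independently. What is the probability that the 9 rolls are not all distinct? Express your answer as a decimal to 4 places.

0.9528

P(all 9 different) = 15/15 · 14/15 · ··· · 7/15 ≈ 0.0472.
P(at least two equal) = 1 − 0.0472 = 0.9528.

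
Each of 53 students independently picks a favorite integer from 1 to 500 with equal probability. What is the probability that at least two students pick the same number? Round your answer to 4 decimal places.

It's easier to compute the probability that all 53 are distinct.
P(all distinct) = 500/500 · 499/500 · ··· · 448/500 ≈ 0.0574.
So the probability of at least one match is 1 − 0.0574 = 0.9426.

0.9426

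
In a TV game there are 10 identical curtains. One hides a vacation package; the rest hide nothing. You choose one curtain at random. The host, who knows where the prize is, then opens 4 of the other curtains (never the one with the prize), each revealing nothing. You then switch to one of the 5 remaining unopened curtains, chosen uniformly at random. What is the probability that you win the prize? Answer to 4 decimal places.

Your original curtain holds the prize with probability 1/10, so the other 9 collectively hold it with probability 9/10.
The host can always find 4 empty curtains to open, so the reveals don't change that 9/10; it is now spread over the 5 remaining unopened curtains.
P(win by switching) = (9/10) · (1/5) = 9/50 ≈ 0.1800.

0.1800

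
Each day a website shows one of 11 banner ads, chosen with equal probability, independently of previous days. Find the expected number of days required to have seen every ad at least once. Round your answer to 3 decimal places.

33.219

After i distinct types are collected, each trial gives a new one with probability (11−i)/11, so the expected wait for the next new type is 11/(11−i).
E = 11/11 + 11/10 + 11/9 + 11/8 + 11/7 + 11/6 + 11/5 + 11/4 + 11/3 + 11/2 + 11/1 = 83711/2520 ≈ 33.219.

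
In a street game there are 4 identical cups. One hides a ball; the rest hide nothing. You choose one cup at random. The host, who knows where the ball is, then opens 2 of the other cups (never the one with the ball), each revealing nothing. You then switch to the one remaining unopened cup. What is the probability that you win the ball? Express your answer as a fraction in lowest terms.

3/4

Your original cup holds the ball with probability 1/4, so the other 3 collectively hold it with probability 3/4.
The host can always find 2 empty cups to open, so the reveals don't change that 3/4; it is now spread over the 1 remaining unopened cup.
P(win by switching) = (3/4) · (1/1) = 3/4.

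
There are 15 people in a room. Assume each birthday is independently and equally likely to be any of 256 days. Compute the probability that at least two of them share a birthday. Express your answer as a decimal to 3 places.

0.342

It's easier to compute the probability that all 15 are distinct.
P(all distinct) = 256/256 · 255/256 · ··· · 242/256 ≈ 0.658.
So the probability of at least one match is 1 − 0.658 = 0.342.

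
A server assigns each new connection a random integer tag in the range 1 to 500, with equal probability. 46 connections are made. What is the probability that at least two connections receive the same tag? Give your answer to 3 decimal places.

0.882

It's easier to compute the probability that all 46 are distinct.
P(all distinct) = 500/500 · 499/500 · ··· · 455/500 ≈ 0.118.
So the probability of at least one match is 1 − 0.118 = 0.882.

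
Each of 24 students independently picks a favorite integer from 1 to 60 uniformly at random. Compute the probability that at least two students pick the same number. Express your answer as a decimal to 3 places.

0.995

It's easier to compute the probability that all 24 are distinct.
P(all distinct) = 60/60 · 59/60 · ··· · 37/60 ≈ 0.005.
So the probability of at least one match is 1 − 0.005 = 0.995.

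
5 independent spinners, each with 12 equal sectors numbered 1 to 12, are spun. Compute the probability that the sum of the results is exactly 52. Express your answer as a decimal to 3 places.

There are 12^5 = 248832 equally likely outcomes.
The number of ordered 5-tuples from {1,…,12} summing to 52 is 495.
P(sum = 52) = 495/248832 = 55/27648 ≈ 0.002.

0.002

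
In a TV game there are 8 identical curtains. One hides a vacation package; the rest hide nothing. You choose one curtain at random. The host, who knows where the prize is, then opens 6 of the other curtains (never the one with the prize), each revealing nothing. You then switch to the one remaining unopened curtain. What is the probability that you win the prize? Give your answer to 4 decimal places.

0.8750

Your original curtain holds the prize with probability 1/8, so the other 7 collectively hold it with probability 7/8.
The host can always find 6 empty curtains to open, so the reveals don't change that 7/8; it is now spread over the 1 remaining unopened curtain.
P(win by switching) = (7/8) · (1/1) = 7/8 ≈ 0.8750.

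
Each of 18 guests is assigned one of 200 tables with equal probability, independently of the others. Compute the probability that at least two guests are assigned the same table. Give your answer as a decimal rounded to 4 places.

It's easier to compute the probability that all 18 are distinct.
P(all distinct) = 200/200 · 199/200 · ··· · 183/200 ≈ 0.4546.
So the probability of at least one match is 1 − 0.4546 = 0.5454.

0.5454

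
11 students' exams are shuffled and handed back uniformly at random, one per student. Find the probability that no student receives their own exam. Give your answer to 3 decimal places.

This is the derangement probability: permutations of 11 with no fixed point.
D(11) = 11! · (1 − 1/1! + 1/2! − ··· + (−1)^11/11!) = 14684570.
P = 14684570/39916800 = 1468457/3991680 ≈ 0.368.

0.368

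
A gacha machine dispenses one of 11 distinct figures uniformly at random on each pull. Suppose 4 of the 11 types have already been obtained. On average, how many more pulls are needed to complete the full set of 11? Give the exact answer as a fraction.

3993/140

Starting from 4 distinct types, each trial gives a new one with probability (11−i)/11 when i types are held, so the wait for the next new type is 11/(11−i).
E = 11/7 + 11/6 + 11/5 + 11/4 + 11/3 + 11/2 + 11/1 = 3993/140.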